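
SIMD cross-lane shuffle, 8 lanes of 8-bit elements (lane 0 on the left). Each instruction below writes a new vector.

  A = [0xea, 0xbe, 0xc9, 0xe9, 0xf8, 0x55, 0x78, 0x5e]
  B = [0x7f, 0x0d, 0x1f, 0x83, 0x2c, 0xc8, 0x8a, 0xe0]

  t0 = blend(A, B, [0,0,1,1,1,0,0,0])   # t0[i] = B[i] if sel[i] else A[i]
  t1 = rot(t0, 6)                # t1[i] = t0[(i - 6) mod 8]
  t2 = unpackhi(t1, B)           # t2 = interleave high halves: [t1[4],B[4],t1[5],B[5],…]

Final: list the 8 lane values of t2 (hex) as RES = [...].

RES = [0x78, 0x2c, 0x5e, 0xc8, 0xea, 0x8a, 0xbe, 0xe0]

→ t0 |ea|be|1f|83|2c|55|78|5e|
→ t1 |1f|83|2c|55|78|5e|ea|be|
→ t2 |78|2c|5e|c8|ea|8a|be|e0|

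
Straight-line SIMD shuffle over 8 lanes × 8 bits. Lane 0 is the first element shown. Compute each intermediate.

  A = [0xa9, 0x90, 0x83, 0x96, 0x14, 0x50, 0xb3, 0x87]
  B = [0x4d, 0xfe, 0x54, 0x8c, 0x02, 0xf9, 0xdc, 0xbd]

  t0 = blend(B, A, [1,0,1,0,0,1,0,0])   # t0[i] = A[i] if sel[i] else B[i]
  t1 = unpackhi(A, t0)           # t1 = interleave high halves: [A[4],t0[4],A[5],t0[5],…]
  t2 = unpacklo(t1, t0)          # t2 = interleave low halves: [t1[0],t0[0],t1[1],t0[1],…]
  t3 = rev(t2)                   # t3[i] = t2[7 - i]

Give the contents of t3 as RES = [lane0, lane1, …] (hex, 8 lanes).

  t0: a9 fe 83 8c 02 50 dc bd
  t1: 14 02 50 50 b3 dc 87 bd
  t2: 14 a9 02 fe 50 83 50 8c
  t3: 8c 50 83 50 fe 02 a9 14

RES = [ 0x8c  0x50  0x83  0x50  0xfe  0x02  0xa9  0x14 ]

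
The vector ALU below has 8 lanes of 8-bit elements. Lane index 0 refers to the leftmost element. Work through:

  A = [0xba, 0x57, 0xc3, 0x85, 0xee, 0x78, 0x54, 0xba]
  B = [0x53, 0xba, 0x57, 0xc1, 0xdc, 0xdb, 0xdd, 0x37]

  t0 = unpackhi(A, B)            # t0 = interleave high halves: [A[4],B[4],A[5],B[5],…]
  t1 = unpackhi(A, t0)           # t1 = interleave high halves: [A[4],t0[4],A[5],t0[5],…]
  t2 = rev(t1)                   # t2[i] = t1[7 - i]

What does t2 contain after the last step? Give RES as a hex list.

→ t0 |ee|dc|78|db|54|dd|ba|37|
→ t1 |ee|54|78|dd|54|ba|ba|37|
→ t2 |37|ba|ba|54|dd|78|54|ee|

RES = [ 0x37  0xba  0xba  0x54  0xdd  0x78  0x54  0xee ]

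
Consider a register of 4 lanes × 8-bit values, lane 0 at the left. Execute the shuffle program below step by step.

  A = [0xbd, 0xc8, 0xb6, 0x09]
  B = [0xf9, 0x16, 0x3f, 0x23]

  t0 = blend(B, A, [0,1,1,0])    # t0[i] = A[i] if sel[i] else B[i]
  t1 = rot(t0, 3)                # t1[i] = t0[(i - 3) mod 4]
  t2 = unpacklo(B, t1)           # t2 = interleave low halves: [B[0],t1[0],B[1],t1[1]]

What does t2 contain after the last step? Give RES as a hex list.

RES = [0xf9, 0xc8, 0x16, 0xb6]

→ t0 |f9|c8|b6|23|
→ t1 |c8|b6|23|f9|
→ t2 |f9|c8|16|b6|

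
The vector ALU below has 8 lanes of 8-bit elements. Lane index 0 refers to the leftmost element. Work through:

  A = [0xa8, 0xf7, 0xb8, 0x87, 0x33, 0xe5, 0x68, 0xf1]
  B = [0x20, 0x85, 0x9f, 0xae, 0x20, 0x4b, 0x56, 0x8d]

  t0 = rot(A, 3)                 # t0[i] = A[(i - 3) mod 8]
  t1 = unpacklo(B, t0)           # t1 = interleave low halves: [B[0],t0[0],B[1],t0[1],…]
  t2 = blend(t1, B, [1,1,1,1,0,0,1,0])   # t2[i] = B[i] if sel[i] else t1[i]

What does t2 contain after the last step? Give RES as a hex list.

RES = [0x20, 0x85, 0x9f, 0xae, 0x9f, 0xf1, 0x56, 0xa8]

  t0: e5 68 f1 a8 f7 b8 87 33
  t1: 20 e5 85 68 9f f1 ae a8
  t2: 20 85 9f ae 9f f1 56 a8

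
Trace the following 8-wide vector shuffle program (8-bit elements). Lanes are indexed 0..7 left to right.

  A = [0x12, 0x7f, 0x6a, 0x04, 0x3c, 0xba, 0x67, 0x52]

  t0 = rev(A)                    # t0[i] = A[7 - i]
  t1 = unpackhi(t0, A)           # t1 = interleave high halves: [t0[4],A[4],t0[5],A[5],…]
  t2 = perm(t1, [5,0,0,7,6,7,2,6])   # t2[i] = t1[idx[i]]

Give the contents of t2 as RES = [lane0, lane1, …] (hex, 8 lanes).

RES = [ 0x67  0x04  0x04  0x52  0x12  0x52  0x6a  0x12 ]

t0 = [0x52, 0x67, 0xba, 0x3c, 0x04, 0x6a, 0x7f, 0x12]
t1 = [0x04, 0x3c, 0x6a, 0xba, 0x7f, 0x67, 0x12, 0x52]
t2 = [0x67, 0x04, 0x04, 0x52, 0x12, 0x52, 0x6a, 0x12]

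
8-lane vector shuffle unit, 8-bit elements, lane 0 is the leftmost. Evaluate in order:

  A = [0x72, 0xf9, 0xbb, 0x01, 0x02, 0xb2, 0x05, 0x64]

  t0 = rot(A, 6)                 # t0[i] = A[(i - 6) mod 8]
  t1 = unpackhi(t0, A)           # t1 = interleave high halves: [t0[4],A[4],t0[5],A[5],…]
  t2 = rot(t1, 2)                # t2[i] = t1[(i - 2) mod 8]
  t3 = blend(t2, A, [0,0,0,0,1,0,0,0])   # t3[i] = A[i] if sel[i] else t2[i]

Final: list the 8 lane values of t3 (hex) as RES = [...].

  t0: bb 01 02 b2 05 64 72 f9
  t1: 05 02 64 b2 72 05 f9 64
  t2: f9 64 05 02 64 b2 72 05
  t3: f9 64 05 02 02 b2 72 05

RES = [ 0xf9  0x64  0x05  0x02  0x02  0xb2  0x72  0x05 ]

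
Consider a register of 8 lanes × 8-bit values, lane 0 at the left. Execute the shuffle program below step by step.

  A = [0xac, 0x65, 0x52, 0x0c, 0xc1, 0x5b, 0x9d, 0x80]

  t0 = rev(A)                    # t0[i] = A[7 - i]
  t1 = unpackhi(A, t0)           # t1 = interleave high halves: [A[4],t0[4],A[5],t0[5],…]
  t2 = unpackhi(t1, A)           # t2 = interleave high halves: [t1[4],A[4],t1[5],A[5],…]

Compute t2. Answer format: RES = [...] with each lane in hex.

  t0: 80 9d 5b c1 0c 52 65 ac
  t1: c1 0c 5b 52 9d 65 80 ac
  t2: 9d c1 65 5b 80 9d ac 80

RES = [ 0x9d  0xc1  0x65  0x5b  0x80  0x9d  0xac  0x80 ]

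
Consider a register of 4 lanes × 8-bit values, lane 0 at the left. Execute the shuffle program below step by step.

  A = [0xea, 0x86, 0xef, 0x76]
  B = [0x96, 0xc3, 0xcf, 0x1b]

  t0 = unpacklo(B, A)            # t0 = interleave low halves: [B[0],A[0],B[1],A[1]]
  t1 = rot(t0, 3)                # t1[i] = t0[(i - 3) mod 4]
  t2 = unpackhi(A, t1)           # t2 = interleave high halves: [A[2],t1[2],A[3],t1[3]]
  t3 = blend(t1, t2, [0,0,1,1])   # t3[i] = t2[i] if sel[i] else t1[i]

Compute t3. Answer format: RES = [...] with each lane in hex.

t0 = [0x96, 0xea, 0xc3, 0x86]
t1 = [0xea, 0xc3, 0x86, 0x96]
t2 = [0xef, 0x86, 0x76, 0x96]
t3 = [0xea, 0xc3, 0x76, 0x96]

RES = [ 0xea  0xc3  0x76  0x96 ]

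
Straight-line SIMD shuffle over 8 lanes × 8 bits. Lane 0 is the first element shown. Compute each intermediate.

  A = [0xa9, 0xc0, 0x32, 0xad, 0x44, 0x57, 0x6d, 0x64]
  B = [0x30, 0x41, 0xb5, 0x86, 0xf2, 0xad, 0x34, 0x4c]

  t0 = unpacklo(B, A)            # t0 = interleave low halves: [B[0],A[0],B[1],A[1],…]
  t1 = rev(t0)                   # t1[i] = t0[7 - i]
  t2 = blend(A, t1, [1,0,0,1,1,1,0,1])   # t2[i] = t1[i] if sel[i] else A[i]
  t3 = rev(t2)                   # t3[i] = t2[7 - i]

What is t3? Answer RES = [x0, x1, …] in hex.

RES = [0x30, 0x6d, 0x41, 0xc0, 0xb5, 0x32, 0xc0, 0xad]

  t0: 30 a9 41 c0 b5 32 86 ad
  t1: ad 86 32 b5 c0 41 a9 30
  t2: ad c0 32 b5 c0 41 6d 30
  t3: 30 6d 41 c0 b5 32 c0 ad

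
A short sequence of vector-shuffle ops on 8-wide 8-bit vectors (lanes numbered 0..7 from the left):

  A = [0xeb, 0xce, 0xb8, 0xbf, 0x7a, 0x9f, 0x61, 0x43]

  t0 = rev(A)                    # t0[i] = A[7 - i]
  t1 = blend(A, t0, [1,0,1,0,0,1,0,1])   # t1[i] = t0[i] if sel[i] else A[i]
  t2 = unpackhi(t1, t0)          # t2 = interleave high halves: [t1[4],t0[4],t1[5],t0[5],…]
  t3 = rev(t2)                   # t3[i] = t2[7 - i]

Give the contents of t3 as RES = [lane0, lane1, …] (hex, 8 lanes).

RES = [ 0xeb  0xeb  0xce  0x61  0xb8  0xb8  0xbf  0x7a ]

→ t0 |43|61|9f|7a|bf|b8|ce|eb|
→ t1 |43|ce|9f|bf|7a|b8|61|eb|
→ t2 |7a|bf|b8|b8|61|ce|eb|eb|
→ t3 |eb|eb|ce|61|b8|b8|bf|7a|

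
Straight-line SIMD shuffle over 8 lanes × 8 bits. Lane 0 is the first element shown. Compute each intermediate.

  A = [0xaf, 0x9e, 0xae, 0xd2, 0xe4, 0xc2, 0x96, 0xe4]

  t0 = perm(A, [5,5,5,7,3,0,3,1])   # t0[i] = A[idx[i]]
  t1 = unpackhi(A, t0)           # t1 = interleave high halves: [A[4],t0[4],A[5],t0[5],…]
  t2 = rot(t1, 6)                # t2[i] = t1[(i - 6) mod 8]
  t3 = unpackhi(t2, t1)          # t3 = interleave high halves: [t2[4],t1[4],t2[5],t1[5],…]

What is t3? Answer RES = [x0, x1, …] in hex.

t0 = [0xc2, 0xc2, 0xc2, 0xe4, 0xd2, 0xaf, 0xd2, 0x9e]
t1 = [0xe4, 0xd2, 0xc2, 0xaf, 0x96, 0xd2, 0xe4, 0x9e]
t2 = [0xc2, 0xaf, 0x96, 0xd2, 0xe4, 0x9e, 0xe4, 0xd2]
t3 = [0xe4, 0x96, 0x9e, 0xd2, 0xe4, 0xe4, 0xd2, 0x9e]

RES = [0xe4, 0x96, 0x9e, 0xd2, 0xe4, 0xe4, 0xd2, 0x9e]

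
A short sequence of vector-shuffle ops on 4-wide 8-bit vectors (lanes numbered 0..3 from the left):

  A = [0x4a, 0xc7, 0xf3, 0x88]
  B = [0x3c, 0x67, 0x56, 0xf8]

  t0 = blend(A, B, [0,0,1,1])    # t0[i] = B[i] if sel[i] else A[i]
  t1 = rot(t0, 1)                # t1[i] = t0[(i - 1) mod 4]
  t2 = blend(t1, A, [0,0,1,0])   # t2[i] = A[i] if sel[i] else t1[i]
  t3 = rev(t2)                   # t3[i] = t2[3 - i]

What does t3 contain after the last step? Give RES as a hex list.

→ t0 |4a|c7|56|f8|
→ t1 |f8|4a|c7|56|
→ t2 |f8|4a|f3|56|
→ t3 |56|f3|4a|f8|

RES = [ 0x56  0xf3  0x4a  0xf8 ]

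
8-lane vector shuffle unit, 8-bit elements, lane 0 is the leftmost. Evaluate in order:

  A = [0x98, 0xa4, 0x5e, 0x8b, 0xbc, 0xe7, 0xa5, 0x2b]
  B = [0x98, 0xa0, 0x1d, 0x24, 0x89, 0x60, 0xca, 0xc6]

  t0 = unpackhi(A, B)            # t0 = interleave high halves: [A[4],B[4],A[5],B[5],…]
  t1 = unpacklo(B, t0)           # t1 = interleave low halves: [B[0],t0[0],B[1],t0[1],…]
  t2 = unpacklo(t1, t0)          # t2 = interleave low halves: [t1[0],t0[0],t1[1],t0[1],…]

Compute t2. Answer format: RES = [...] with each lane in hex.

  t0: bc 89 e7 60 a5 ca 2b c6
  t1: 98 bc a0 89 1d e7 24 60
  t2: 98 bc bc 89 a0 e7 89 60

RES = [0x98, 0xbc, 0xbc, 0x89, 0xa0, 0xe7, 0x89, 0x60]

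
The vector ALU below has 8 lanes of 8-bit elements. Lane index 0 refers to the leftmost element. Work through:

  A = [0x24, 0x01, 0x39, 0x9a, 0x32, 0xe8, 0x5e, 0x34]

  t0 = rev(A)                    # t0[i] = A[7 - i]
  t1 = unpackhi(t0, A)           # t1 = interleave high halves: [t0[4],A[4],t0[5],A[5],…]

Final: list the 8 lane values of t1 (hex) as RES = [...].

RES = [ 0x9a  0x32  0x39  0xe8  0x01  0x5e  0x24  0x34 ]

  t0: 34 5e e8 32 9a 39 01 24
  t1: 9a 32 39 e8 01 5e 24 34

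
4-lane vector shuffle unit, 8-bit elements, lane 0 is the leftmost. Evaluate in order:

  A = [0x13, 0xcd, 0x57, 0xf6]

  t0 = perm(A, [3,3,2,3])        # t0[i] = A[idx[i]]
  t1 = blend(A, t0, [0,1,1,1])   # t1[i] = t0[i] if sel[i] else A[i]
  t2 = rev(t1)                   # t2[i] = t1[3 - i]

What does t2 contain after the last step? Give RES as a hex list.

RES = [0xf6, 0x57, 0xf6, 0x13]

→ t0 |f6|f6|57|f6|
→ t1 |13|f6|57|f6|
→ t2 |f6|57|f6|13|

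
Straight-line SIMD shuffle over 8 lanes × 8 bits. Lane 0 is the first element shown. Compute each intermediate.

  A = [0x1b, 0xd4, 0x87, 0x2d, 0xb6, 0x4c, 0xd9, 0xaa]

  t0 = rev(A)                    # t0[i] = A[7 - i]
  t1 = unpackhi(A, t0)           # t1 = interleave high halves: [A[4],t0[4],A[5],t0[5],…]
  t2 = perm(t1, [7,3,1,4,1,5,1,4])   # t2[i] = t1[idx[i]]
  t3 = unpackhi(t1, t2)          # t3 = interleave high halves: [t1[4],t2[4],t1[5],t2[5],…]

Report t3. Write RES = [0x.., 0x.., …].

RES = [0xd9, 0x2d, 0xd4, 0xd4, 0xaa, 0x2d, 0x1b, 0xd9]

→ t0 |aa|d9|4c|b6|2d|87|d4|1b|
→ t1 |b6|2d|4c|87|d9|d4|aa|1b|
→ t2 |1b|87|2d|d9|2d|d4|2d|d9|
→ t3 |d9|2d|d4|d4|aa|2d|1b|d9|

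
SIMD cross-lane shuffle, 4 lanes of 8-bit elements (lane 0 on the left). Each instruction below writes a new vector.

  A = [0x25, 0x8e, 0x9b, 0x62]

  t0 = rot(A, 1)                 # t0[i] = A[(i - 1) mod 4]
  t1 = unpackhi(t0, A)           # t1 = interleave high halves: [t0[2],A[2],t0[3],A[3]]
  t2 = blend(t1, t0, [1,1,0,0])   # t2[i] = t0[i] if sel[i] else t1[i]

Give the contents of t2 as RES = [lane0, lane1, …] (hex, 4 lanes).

→ t0 |62|25|8e|9b|
→ t1 |8e|9b|9b|62|
→ t2 |62|25|9b|62|

RES = [ 0x62  0x25  0x9b  0x62 ]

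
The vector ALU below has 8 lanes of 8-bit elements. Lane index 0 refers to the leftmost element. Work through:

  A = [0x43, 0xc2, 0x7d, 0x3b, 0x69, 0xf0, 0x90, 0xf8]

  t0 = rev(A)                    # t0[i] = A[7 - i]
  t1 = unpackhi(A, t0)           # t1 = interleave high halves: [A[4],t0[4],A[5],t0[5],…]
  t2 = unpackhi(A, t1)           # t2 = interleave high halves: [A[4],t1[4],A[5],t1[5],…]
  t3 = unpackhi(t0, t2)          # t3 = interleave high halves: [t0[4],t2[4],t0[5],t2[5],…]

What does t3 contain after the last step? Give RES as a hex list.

RES = [ 0x3b  0x90  0x7d  0xf8  0xc2  0xf8  0x43  0x43 ]

  t0: f8 90 f0 69 3b 7d c2 43
  t1: 69 3b f0 7d 90 c2 f8 43
  t2: 69 90 f0 c2 90 f8 f8 43
  t3: 3b 90 7d f8 c2 f8 43 43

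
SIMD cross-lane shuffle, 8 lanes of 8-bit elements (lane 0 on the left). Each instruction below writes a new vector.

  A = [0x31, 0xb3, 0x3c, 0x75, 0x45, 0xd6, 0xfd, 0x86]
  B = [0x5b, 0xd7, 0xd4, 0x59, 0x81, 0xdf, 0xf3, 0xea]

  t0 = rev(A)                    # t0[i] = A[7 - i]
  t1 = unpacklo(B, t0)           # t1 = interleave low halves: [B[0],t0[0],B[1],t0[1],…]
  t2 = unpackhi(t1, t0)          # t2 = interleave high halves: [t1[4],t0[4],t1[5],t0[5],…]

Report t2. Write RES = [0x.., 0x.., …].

RES = [0xd4, 0x75, 0xd6, 0x3c, 0x59, 0xb3, 0x45, 0x31]

→ t0 |86|fd|d6|45|75|3c|b3|31|
→ t1 |5b|86|d7|fd|d4|d6|59|45|
→ t2 |d4|75|d6|3c|59|b3|45|31|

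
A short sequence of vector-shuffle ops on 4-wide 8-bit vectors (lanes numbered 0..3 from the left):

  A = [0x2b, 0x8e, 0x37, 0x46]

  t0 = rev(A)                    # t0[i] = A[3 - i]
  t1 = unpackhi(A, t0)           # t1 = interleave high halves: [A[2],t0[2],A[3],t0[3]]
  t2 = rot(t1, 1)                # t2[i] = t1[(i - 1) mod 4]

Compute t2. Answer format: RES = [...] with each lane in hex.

RES = [ 0x2b  0x37  0x8e  0x46 ]

  t0: 46 37 8e 2b
  t1: 37 8e 46 2b
  t2: 2b 37 8e 46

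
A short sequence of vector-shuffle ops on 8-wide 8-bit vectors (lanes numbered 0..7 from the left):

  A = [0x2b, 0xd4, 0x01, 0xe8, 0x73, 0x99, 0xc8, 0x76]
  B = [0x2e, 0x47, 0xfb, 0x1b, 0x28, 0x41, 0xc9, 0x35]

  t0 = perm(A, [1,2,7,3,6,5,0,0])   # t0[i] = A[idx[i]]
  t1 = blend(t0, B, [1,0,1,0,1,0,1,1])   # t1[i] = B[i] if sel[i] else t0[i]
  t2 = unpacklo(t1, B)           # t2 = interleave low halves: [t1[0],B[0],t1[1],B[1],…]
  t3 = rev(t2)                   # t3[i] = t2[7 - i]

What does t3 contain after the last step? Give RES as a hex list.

t0 = [0xd4, 0x01, 0x76, 0xe8, 0xc8, 0x99, 0x2b, 0x2b]
t1 = [0x2e, 0x01, 0xfb, 0xe8, 0x28, 0x99, 0xc9, 0x35]
t2 = [0x2e, 0x2e, 0x01, 0x47, 0xfb, 0xfb, 0xe8, 0x1b]
t3 = [0x1b, 0xe8, 0xfb, 0xfb, 0x47, 0x01, 0x2e, 0x2e]

RES = [ 0x1b  0xe8  0xfb  0xfb  0x47  0x01  0x2e  0x2e ]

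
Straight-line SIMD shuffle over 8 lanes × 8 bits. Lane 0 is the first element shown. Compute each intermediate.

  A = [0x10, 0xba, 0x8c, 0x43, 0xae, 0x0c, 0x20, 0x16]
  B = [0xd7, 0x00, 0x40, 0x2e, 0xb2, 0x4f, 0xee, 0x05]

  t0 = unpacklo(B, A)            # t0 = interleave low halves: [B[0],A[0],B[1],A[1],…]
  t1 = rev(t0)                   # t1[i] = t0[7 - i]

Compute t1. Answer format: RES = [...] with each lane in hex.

  t0: d7 10 00 ba 40 8c 2e 43
  t1: 43 2e 8c 40 ba 00 10 d7

RES = [0x43, 0x2e, 0x8c, 0x40, 0xba, 0x00, 0x10, 0xd7]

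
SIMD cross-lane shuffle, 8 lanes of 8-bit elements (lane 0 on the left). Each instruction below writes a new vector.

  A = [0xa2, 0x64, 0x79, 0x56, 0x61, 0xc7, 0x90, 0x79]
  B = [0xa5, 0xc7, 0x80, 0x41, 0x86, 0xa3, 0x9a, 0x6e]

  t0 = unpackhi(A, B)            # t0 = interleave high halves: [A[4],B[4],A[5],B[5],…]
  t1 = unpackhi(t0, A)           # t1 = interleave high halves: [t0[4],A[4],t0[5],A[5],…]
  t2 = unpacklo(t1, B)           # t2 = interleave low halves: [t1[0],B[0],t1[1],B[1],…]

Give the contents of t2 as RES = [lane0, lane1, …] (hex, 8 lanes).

RES = [ 0x90  0xa5  0x61  0xc7  0x9a  0x80  0xc7  0x41 ]

t0 = [0x61, 0x86, 0xc7, 0xa3, 0x90, 0x9a, 0x79, 0x6e]
t1 = [0x90, 0x61, 0x9a, 0xc7, 0x79, 0x90, 0x6e, 0x79]
t2 = [0x90, 0xa5, 0x61, 0xc7, 0x9a, 0x80, 0xc7, 0x41]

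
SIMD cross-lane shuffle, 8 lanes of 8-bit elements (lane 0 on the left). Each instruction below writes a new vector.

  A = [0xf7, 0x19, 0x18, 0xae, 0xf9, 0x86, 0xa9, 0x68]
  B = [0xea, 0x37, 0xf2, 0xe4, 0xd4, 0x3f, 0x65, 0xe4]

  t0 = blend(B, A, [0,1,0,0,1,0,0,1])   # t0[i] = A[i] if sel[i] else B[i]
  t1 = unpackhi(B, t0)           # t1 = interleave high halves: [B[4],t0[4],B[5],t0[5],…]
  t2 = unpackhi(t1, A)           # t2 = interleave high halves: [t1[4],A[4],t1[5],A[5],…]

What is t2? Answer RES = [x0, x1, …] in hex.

→ t0 |ea|19|f2|e4|f9|3f|65|68|
→ t1 |d4|f9|3f|3f|65|65|e4|68|
→ t2 |65|f9|65|86|e4|a9|68|68|

RES = [ 0x65  0xf9  0x65  0x86  0xe4  0xa9  0x68  0x68 ]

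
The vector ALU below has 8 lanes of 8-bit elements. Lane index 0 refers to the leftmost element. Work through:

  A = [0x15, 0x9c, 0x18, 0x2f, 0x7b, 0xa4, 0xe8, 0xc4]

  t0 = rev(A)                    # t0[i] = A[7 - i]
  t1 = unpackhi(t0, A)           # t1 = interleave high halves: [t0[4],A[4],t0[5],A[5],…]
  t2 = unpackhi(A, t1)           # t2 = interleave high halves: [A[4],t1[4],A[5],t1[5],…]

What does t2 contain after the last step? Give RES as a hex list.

  t0: c4 e8 a4 7b 2f 18 9c 15
  t1: 2f 7b 18 a4 9c e8 15 c4
  t2: 7b 9c a4 e8 e8 15 c4 c4

RES = [0x7b, 0x9c, 0xa4, 0xe8, 0xe8, 0x15, 0xc4, 0xc4]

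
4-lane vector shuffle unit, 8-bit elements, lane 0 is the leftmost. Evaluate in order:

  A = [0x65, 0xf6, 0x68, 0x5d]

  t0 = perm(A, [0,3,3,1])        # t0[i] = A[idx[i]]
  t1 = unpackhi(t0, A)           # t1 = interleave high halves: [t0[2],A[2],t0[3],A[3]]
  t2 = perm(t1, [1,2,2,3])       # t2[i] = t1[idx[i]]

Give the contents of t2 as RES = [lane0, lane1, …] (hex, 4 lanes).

RES = [ 0x68  0xf6  0xf6  0x5d ]

→ t0 |65|5d|5d|f6|
→ t1 |5d|68|f6|5d|
→ t2 |68|f6|f6|5d|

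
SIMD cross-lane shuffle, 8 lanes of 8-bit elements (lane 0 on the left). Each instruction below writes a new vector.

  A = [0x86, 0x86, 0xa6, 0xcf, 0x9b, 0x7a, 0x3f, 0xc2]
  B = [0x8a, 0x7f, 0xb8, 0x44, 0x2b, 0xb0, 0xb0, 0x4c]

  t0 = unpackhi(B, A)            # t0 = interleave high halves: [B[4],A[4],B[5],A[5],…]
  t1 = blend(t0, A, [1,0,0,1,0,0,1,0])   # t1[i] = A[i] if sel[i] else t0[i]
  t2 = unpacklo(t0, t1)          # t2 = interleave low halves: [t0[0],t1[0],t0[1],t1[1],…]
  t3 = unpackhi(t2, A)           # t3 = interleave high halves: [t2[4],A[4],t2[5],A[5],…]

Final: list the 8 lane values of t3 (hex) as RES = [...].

t0 = [0x2b, 0x9b, 0xb0, 0x7a, 0xb0, 0x3f, 0x4c, 0xc2]
t1 = [0x86, 0x9b, 0xb0, 0xcf, 0xb0, 0x3f, 0x3f, 0xc2]
t2 = [0x2b, 0x86, 0x9b, 0x9b, 0xb0, 0xb0, 0x7a, 0xcf]
t3 = [0xb0, 0x9b, 0xb0, 0x7a, 0x7a, 0x3f, 0xcf, 0xc2]

RES = [ 0xb0  0x9b  0xb0  0x7a  0x7a  0x3f  0xcf  0xc2 ]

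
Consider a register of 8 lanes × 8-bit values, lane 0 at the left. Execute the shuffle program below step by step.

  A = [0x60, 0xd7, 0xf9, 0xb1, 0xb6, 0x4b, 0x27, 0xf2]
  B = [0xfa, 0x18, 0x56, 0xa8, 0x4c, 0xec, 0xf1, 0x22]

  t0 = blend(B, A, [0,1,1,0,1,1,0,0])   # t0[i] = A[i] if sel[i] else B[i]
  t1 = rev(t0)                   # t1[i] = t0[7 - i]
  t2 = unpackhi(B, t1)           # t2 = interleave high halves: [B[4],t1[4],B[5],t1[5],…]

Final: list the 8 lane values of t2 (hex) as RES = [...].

→ t0 |fa|d7|f9|a8|b6|4b|f1|22|
→ t1 |22|f1|4b|b6|a8|f9|d7|fa|
→ t2 |4c|a8|ec|f9|f1|d7|22|fa|

RES = [ 0x4c  0xa8  0xec  0xf9  0xf1  0xd7  0x22  0xfa ]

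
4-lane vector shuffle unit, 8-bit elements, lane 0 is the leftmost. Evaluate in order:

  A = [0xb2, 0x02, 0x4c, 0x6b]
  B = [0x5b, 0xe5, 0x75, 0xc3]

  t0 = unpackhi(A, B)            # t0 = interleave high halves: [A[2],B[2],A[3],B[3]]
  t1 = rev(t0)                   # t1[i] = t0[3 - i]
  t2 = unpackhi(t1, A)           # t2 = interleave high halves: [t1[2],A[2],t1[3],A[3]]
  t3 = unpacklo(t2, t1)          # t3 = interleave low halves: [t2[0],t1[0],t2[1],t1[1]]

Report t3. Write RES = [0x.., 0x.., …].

t0 = [0x4c, 0x75, 0x6b, 0xc3]
t1 = [0xc3, 0x6b, 0x75, 0x4c]
t2 = [0x75, 0x4c, 0x4c, 0x6b]
t3 = [0x75, 0xc3, 0x4c, 0x6b]

RES = [ 0x75  0xc3  0x4c  0x6b ]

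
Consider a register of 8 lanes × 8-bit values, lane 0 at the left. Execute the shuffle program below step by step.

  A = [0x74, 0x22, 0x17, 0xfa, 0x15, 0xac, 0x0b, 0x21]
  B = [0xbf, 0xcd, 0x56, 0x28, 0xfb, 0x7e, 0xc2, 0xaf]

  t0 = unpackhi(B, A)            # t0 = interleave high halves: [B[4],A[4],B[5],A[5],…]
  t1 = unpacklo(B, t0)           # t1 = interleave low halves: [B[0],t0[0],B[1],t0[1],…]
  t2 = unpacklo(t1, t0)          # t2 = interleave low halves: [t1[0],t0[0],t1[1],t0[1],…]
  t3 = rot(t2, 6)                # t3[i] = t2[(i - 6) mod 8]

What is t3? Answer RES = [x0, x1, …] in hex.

RES = [0xfb, 0x15, 0xcd, 0x7e, 0x15, 0xac, 0xbf, 0xfb]

  t0: fb 15 7e ac c2 0b af 21
  t1: bf fb cd 15 56 7e 28 ac
  t2: bf fb fb 15 cd 7e 15 ac
  t3: fb 15 cd 7e 15 ac bf fb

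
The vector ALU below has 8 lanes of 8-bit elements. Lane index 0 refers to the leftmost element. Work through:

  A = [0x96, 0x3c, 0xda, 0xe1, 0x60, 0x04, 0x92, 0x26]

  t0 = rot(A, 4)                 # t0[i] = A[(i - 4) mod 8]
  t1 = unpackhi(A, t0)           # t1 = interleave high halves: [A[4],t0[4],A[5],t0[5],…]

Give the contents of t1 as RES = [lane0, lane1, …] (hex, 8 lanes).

→ t0 |60|04|92|26|96|3c|da|e1|
→ t1 |60|96|04|3c|92|da|26|e1|

RES = [ 0x60  0x96  0x04  0x3c  0x92  0xda  0x26  0xe1 ]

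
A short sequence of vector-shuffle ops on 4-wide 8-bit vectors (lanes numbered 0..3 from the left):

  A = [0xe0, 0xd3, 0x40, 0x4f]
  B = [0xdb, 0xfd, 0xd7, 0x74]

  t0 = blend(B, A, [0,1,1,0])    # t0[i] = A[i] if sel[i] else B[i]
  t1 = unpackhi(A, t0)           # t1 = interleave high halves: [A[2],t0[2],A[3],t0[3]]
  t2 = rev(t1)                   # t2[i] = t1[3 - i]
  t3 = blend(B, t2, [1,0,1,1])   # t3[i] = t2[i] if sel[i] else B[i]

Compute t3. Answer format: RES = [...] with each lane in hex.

RES = [ 0x74  0xfd  0x40  0x40 ]

  t0: db d3 40 74
  t1: 40 40 4f 74
  t2: 74 4f 40 40
  t3: 74 fd 40 40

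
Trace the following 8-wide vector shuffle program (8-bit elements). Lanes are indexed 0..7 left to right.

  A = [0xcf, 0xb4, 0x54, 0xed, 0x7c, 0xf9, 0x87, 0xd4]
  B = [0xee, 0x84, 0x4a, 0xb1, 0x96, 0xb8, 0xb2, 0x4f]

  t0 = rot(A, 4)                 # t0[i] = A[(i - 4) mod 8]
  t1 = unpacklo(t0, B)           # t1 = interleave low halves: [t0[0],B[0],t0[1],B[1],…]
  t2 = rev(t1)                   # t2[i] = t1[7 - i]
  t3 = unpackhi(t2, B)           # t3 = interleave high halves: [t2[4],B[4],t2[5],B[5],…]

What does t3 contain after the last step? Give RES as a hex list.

→ t0 |7c|f9|87|d4|cf|b4|54|ed|
→ t1 |7c|ee|f9|84|87|4a|d4|b1|
→ t2 |b1|d4|4a|87|84|f9|ee|7c|
→ t3 |84|96|f9|b8|ee|b2|7c|4f|

RES = [ 0x84  0x96  0xf9  0xb8  0xee  0xb2  0x7c  0x4f ]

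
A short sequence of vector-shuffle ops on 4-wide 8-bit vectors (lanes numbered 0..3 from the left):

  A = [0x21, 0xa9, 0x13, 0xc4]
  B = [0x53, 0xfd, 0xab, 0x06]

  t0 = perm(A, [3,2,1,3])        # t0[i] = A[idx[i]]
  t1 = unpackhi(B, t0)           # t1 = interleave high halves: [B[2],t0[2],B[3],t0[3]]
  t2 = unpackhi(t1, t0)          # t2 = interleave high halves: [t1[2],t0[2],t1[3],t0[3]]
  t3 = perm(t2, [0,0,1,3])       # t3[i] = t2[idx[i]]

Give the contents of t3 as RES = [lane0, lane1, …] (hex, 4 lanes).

RES = [ 0x06  0x06  0xa9  0xc4 ]

t0 = [0xc4, 0x13, 0xa9, 0xc4]
t1 = [0xab, 0xa9, 0x06, 0xc4]
t2 = [0x06, 0xa9, 0xc4, 0xc4]
t3 = [0x06, 0x06, 0xa9, 0xc4]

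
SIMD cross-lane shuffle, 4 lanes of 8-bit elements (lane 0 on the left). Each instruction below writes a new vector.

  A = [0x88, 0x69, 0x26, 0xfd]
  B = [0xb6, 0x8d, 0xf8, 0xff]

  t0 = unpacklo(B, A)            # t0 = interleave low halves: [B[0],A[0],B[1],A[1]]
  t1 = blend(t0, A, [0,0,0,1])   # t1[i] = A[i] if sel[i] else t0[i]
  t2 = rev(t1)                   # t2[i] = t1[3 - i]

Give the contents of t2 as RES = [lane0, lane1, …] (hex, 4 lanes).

→ t0 |b6|88|8d|69|
→ t1 |b6|88|8d|fd|
→ t2 |fd|8d|88|b6|

RES = [0xfd, 0x8d, 0x88, 0xb6]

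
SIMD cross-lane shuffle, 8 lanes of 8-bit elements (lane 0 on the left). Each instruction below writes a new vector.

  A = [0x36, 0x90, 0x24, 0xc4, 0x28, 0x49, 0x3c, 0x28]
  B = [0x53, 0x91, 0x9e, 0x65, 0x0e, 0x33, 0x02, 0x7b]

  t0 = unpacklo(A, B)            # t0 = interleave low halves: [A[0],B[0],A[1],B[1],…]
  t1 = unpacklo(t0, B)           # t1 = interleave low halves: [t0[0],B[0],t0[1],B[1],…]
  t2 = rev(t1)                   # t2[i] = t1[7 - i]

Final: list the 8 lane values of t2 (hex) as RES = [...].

  t0: 36 53 90 91 24 9e c4 65
  t1: 36 53 53 91 90 9e 91 65
  t2: 65 91 9e 90 91 53 53 36

RES = [0x65, 0x91, 0x9e, 0x90, 0x91, 0x53, 0x53, 0x36]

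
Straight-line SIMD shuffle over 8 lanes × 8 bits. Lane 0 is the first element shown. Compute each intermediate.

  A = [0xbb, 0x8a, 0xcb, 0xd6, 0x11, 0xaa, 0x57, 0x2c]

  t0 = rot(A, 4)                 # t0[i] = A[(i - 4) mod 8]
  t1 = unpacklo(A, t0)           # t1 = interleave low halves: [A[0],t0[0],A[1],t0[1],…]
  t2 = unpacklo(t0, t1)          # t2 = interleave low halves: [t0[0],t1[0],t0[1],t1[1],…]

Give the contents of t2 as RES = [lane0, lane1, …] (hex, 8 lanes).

RES = [ 0x11  0xbb  0xaa  0x11  0x57  0x8a  0x2c  0xaa ]

→ t0 |11|aa|57|2c|bb|8a|cb|d6|
→ t1 |bb|11|8a|aa|cb|57|d6|2c|
→ t2 |11|bb|aa|11|57|8a|2c|aa|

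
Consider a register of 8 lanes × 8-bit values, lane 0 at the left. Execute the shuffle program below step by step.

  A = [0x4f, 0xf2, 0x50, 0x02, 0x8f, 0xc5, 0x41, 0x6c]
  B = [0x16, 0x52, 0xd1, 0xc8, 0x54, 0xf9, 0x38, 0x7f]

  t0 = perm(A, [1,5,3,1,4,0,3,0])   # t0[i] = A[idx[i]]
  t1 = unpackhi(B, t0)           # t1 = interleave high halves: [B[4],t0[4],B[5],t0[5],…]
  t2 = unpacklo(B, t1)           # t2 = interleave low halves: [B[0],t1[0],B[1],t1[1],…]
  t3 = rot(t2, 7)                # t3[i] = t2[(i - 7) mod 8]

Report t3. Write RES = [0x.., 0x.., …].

RES = [0x54, 0x52, 0x8f, 0xd1, 0xf9, 0xc8, 0x4f, 0x16]

→ t0 |f2|c5|02|f2|8f|4f|02|4f|
→ t1 |54|8f|f9|4f|38|02|7f|4f|
→ t2 |16|54|52|8f|d1|f9|c8|4f|
→ t3 |54|52|8f|d1|f9|c8|4f|16|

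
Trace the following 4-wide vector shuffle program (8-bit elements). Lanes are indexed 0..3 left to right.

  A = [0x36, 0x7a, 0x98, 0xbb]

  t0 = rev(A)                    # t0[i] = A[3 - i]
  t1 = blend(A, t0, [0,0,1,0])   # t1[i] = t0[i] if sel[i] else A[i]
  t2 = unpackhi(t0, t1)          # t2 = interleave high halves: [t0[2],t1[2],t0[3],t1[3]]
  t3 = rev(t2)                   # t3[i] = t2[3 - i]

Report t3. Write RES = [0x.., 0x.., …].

RES = [ 0xbb  0x36  0x7a  0x7a ]

t0 = [0xbb, 0x98, 0x7a, 0x36]
t1 = [0x36, 0x7a, 0x7a, 0xbb]
t2 = [0x7a, 0x7a, 0x36, 0xbb]
t3 = [0xbb, 0x36, 0x7a, 0x7a]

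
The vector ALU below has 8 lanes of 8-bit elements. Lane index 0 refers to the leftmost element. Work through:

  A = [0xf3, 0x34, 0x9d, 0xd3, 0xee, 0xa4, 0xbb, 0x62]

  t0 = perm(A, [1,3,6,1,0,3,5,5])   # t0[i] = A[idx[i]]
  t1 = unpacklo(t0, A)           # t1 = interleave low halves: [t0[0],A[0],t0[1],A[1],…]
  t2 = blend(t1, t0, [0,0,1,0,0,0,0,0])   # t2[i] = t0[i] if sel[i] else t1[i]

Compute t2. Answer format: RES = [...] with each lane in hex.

RES = [ 0x34  0xf3  0xbb  0x34  0xbb  0x9d  0x34  0xd3 ]

t0 = [0x34, 0xd3, 0xbb, 0x34, 0xf3, 0xd3, 0xa4, 0xa4]
t1 = [0x34, 0xf3, 0xd3, 0x34, 0xbb, 0x9d, 0x34, 0xd3]
t2 = [0x34, 0xf3, 0xbb, 0x34, 0xbb, 0x9d, 0x34, 0xd3]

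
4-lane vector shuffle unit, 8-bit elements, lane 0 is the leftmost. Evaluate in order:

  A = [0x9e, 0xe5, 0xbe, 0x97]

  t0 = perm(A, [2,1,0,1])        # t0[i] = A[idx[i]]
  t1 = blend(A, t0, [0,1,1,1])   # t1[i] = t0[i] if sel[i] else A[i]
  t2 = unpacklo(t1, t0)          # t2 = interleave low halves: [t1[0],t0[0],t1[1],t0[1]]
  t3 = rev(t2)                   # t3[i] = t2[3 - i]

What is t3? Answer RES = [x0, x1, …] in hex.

t0 = [0xbe, 0xe5, 0x9e, 0xe5]
t1 = [0x9e, 0xe5, 0x9e, 0xe5]
t2 = [0x9e, 0xbe, 0xe5, 0xe5]
t3 = [0xe5, 0xe5, 0xbe, 0x9e]

RES = [0xe5, 0xe5, 0xbe, 0x9e]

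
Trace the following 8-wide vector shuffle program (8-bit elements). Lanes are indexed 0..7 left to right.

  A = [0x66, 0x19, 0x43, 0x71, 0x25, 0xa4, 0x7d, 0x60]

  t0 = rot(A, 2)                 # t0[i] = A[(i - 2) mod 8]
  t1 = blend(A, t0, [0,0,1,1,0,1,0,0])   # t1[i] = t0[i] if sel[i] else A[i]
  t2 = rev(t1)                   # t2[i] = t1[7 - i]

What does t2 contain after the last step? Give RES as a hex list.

RES = [ 0x60  0x7d  0x71  0x25  0x19  0x66  0x19  0x66 ]

  t0: 7d 60 66 19 43 71 25 a4
  t1: 66 19 66 19 25 71 7d 60
  t2: 60 7d 71 25 19 66 19 66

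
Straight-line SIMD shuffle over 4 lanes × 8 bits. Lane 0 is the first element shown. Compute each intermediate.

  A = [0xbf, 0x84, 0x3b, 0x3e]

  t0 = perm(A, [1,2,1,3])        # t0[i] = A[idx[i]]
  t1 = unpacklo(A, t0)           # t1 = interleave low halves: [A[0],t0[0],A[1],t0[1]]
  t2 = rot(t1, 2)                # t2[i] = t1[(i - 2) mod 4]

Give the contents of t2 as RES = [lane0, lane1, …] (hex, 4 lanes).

RES = [ 0x84  0x3b  0xbf  0x84 ]

  t0: 84 3b 84 3e
  t1: bf 84 84 3b
  t2: 84 3b bf 84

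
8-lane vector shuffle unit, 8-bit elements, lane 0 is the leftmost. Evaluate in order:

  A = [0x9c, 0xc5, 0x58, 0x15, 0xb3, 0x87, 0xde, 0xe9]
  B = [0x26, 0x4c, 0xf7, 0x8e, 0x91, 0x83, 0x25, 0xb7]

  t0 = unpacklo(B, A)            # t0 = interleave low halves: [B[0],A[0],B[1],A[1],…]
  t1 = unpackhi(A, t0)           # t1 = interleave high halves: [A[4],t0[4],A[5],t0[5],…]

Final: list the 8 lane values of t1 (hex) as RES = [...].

RES = [0xb3, 0xf7, 0x87, 0x58, 0xde, 0x8e, 0xe9, 0x15]

  t0: 26 9c 4c c5 f7 58 8e 15
  t1: b3 f7 87 58 de 8e e9 15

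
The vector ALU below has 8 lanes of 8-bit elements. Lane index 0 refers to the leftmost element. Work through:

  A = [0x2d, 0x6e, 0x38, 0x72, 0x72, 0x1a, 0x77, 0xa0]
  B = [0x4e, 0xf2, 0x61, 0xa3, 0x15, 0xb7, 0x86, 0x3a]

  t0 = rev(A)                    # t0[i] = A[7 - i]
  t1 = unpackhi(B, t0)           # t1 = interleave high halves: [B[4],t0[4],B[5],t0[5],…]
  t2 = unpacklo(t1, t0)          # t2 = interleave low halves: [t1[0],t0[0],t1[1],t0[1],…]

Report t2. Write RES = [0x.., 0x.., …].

RES = [ 0x15  0xa0  0x72  0x77  0xb7  0x1a  0x38  0x72 ]

t0 = [0xa0, 0x77, 0x1a, 0x72, 0x72, 0x38, 0x6e, 0x2d]
t1 = [0x15, 0x72, 0xb7, 0x38, 0x86, 0x6e, 0x3a, 0x2d]
t2 = [0x15, 0xa0, 0x72, 0x77, 0xb7, 0x1a, 0x38, 0x72]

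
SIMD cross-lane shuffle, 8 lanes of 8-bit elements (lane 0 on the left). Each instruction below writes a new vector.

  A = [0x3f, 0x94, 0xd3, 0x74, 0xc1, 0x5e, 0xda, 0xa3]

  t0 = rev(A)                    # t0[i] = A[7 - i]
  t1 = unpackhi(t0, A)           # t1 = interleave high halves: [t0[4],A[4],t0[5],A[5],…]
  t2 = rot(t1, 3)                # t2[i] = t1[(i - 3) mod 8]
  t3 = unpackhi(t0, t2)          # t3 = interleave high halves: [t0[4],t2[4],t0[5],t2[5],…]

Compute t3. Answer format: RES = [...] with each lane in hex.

RES = [ 0x74  0xc1  0xd3  0xd3  0x94  0x5e  0x3f  0x94 ]

→ t0 |a3|da|5e|c1|74|d3|94|3f|
→ t1 |74|c1|d3|5e|94|da|3f|a3|
→ t2 |da|3f|a3|74|c1|d3|5e|94|
→ t3 |74|c1|d3|d3|94|5e|3f|94|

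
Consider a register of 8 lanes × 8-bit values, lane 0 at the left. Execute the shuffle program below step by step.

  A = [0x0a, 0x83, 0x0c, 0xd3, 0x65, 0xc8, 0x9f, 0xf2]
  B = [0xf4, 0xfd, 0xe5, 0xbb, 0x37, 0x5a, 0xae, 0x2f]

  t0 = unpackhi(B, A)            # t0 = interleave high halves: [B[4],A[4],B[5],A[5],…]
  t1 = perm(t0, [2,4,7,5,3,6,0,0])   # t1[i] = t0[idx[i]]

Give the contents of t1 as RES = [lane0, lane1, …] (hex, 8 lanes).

→ t0 |37|65|5a|c8|ae|9f|2f|f2|
→ t1 |5a|ae|f2|9f|c8|2f|37|37|

RES = [0x5a, 0xae, 0xf2, 0x9f, 0xc8, 0x2f, 0x37, 0x37]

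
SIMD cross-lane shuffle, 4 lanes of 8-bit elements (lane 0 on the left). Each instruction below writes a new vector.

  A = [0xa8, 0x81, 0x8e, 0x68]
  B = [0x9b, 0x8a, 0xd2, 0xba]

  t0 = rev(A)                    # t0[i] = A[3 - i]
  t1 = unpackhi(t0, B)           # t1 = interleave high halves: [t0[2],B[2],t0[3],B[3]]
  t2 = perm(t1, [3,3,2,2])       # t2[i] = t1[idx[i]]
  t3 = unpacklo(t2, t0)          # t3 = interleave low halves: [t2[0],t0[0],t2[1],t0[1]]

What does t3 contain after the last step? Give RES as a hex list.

→ t0 |68|8e|81|a8|
→ t1 |81|d2|a8|ba|
→ t2 |ba|ba|a8|a8|
→ t3 |ba|68|ba|8e|

RES = [ 0xba  0x68  0xba  0x8e ]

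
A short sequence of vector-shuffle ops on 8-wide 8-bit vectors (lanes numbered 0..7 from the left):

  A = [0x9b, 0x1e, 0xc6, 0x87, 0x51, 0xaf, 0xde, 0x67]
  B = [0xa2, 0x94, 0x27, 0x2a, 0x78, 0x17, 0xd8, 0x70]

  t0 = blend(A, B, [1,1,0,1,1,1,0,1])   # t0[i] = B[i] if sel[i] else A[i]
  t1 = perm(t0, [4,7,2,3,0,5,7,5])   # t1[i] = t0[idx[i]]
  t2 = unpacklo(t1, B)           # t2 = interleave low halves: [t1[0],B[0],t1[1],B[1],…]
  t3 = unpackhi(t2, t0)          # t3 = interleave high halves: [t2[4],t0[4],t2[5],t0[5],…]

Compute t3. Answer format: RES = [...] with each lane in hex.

RES = [ 0xc6  0x78  0x27  0x17  0x2a  0xde  0x2a  0x70 ]

  t0: a2 94 c6 2a 78 17 de 70
  t1: 78 70 c6 2a a2 17 70 17
  t2: 78 a2 70 94 c6 27 2a 2a
  t3: c6 78 27 17 2a de 2a 70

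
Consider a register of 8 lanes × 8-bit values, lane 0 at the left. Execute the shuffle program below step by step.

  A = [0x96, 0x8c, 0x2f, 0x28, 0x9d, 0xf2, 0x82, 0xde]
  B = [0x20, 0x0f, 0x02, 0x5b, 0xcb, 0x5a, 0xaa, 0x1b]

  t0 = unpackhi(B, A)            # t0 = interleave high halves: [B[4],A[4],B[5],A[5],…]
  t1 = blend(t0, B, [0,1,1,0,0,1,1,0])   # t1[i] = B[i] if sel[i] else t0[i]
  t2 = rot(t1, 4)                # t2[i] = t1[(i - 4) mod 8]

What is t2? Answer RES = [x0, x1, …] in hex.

RES = [0xaa, 0x5a, 0xaa, 0xde, 0xcb, 0x0f, 0x02, 0xf2]

t0 = [0xcb, 0x9d, 0x5a, 0xf2, 0xaa, 0x82, 0x1b, 0xde]
t1 = [0xcb, 0x0f, 0x02, 0xf2, 0xaa, 0x5a, 0xaa, 0xde]
t2 = [0xaa, 0x5a, 0xaa, 0xde, 0xcb, 0x0f, 0x02, 0xf2]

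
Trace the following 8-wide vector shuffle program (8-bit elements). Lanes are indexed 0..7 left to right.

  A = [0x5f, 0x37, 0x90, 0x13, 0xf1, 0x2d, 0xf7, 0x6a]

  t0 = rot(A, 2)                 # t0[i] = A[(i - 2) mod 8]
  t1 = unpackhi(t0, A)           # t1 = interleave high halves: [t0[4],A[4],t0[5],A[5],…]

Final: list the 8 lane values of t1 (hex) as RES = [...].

t0 = [0xf7, 0x6a, 0x5f, 0x37, 0x90, 0x13, 0xf1, 0x2d]
t1 = [0x90, 0xf1, 0x13, 0x2d, 0xf1, 0xf7, 0x2d, 0x6a]

RES = [ 0x90  0xf1  0x13  0x2d  0xf1  0xf7  0x2d  0x6a ]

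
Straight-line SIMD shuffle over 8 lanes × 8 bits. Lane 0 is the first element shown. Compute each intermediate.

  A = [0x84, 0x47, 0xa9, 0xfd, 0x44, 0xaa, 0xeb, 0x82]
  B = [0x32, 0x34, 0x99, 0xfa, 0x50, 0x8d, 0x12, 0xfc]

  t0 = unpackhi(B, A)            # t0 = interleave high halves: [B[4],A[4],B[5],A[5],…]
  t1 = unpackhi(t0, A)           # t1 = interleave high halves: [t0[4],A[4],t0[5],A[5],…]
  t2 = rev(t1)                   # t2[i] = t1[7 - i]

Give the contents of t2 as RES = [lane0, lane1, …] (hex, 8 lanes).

  t0: 50 44 8d aa 12 eb fc 82
  t1: 12 44 eb aa fc eb 82 82
  t2: 82 82 eb fc aa eb 44 12

RES = [0x82, 0x82, 0xeb, 0xfc, 0xaa, 0xeb, 0x44, 0x12]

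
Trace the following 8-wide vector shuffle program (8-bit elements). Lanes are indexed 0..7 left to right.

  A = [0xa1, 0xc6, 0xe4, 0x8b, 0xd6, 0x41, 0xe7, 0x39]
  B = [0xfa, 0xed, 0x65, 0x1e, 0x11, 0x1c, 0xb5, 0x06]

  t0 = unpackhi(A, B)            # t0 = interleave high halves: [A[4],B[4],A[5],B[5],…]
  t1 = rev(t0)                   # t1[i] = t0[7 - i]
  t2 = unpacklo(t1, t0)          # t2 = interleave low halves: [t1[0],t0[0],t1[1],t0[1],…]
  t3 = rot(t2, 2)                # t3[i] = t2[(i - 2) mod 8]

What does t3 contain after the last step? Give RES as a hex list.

t0 = [0xd6, 0x11, 0x41, 0x1c, 0xe7, 0xb5, 0x39, 0x06]
t1 = [0x06, 0x39, 0xb5, 0xe7, 0x1c, 0x41, 0x11, 0xd6]
t2 = [0x06, 0xd6, 0x39, 0x11, 0xb5, 0x41, 0xe7, 0x1c]
t3 = [0xe7, 0x1c, 0x06, 0xd6, 0x39, 0x11, 0xb5, 0x41]

RES = [ 0xe7  0x1c  0x06  0xd6  0x39  0x11  0xb5  0x41 ]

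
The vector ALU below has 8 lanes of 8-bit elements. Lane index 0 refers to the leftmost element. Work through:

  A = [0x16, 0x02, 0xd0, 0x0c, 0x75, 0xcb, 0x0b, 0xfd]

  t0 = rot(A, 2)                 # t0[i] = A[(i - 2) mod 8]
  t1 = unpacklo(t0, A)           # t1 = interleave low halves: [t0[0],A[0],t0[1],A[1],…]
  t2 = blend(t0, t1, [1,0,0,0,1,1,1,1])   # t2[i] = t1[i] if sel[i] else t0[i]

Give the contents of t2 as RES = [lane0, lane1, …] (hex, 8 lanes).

RES = [0x0b, 0xfd, 0x16, 0x02, 0x16, 0xd0, 0x02, 0x0c]

t0 = [0x0b, 0xfd, 0x16, 0x02, 0xd0, 0x0c, 0x75, 0xcb]
t1 = [0x0b, 0x16, 0xfd, 0x02, 0x16, 0xd0, 0x02, 0x0c]
t2 = [0x0b, 0xfd, 0x16, 0x02, 0x16, 0xd0, 0x02, 0x0c]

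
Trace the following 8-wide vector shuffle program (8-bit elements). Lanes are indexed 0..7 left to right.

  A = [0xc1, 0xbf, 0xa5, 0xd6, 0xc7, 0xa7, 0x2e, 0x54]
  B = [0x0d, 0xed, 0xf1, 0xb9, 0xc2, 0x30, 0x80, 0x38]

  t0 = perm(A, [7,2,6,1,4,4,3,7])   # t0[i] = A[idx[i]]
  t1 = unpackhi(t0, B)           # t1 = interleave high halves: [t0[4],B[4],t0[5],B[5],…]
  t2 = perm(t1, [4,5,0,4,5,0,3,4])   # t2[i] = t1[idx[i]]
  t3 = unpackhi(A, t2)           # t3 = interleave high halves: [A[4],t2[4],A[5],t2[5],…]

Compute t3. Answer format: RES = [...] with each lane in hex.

t0 = [0x54, 0xa5, 0x2e, 0xbf, 0xc7, 0xc7, 0xd6, 0x54]
t1 = [0xc7, 0xc2, 0xc7, 0x30, 0xd6, 0x80, 0x54, 0x38]
t2 = [0xd6, 0x80, 0xc7, 0xd6, 0x80, 0xc7, 0x30, 0xd6]
t3 = [0xc7, 0x80, 0xa7, 0xc7, 0x2e, 0x30, 0x54, 0xd6]

RES = [0xc7, 0x80, 0xa7, 0xc7, 0x2e, 0x30, 0x54, 0xd6]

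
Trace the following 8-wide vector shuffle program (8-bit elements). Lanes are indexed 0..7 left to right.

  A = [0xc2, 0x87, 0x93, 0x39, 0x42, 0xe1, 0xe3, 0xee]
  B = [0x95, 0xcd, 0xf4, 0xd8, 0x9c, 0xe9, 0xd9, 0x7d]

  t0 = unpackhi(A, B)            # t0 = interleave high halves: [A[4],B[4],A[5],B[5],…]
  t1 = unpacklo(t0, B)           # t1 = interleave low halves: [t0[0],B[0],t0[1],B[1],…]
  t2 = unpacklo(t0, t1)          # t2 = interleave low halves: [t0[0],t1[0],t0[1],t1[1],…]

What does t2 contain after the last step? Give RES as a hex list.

RES = [0x42, 0x42, 0x9c, 0x95, 0xe1, 0x9c, 0xe9, 0xcd]

t0 = [0x42, 0x9c, 0xe1, 0xe9, 0xe3, 0xd9, 0xee, 0x7d]
t1 = [0x42, 0x95, 0x9c, 0xcd, 0xe1, 0xf4, 0xe9, 0xd8]
t2 = [0x42, 0x42, 0x9c, 0x95, 0xe1, 0x9c, 0xe9, 0xcd]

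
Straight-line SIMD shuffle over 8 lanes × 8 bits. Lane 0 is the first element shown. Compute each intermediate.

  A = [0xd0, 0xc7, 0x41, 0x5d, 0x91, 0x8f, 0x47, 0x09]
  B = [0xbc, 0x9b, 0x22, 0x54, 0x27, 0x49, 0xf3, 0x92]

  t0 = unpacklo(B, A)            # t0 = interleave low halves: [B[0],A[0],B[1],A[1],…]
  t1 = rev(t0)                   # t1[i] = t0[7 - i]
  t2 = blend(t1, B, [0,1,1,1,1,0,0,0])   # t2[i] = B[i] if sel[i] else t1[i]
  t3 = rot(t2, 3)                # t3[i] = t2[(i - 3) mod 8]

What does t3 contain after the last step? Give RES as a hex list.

→ t0 |bc|d0|9b|c7|22|41|54|5d|
→ t1 |5d|54|41|22|c7|9b|d0|bc|
→ t2 |5d|9b|22|54|27|9b|d0|bc|
→ t3 |9b|d0|bc|5d|9b|22|54|27|

RES = [0x9b, 0xd0, 0xbc, 0x5d, 0x9b, 0x22, 0x54, 0x27]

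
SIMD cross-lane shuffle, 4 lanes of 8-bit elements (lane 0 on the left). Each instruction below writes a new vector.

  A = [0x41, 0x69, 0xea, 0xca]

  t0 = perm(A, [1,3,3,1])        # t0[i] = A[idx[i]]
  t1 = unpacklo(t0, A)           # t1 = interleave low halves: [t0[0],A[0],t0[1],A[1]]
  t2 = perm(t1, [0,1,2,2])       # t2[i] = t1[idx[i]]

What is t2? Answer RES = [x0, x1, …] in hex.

→ t0 |69|ca|ca|69|
→ t1 |69|41|ca|69|
→ t2 |69|41|ca|ca|

RES = [ 0x69  0x41  0xca  0xca ]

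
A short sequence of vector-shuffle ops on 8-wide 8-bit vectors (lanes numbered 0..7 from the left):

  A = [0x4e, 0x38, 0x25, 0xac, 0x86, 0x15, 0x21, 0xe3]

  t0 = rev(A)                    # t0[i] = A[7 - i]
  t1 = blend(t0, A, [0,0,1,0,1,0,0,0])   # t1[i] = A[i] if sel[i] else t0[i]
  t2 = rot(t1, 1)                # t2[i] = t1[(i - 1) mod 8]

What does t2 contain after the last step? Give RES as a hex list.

RES = [0x4e, 0xe3, 0x21, 0x25, 0x86, 0x86, 0x25, 0x38]

t0 = [0xe3, 0x21, 0x15, 0x86, 0xac, 0x25, 0x38, 0x4e]
t1 = [0xe3, 0x21, 0x25, 0x86, 0x86, 0x25, 0x38, 0x4e]
t2 = [0x4e, 0xe3, 0x21, 0x25, 0x86, 0x86, 0x25, 0x38]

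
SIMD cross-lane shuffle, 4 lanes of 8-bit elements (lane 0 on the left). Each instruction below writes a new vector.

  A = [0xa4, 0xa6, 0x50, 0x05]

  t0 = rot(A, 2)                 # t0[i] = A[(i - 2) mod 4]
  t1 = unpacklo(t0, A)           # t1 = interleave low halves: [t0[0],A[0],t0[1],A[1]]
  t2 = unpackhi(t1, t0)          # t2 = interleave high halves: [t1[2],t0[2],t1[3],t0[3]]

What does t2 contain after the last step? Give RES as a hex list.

RES = [ 0x05  0xa4  0xa6  0xa6 ]

→ t0 |50|05|a4|a6|
→ t1 |50|a4|05|a6|
→ t2 |05|a4|a6|a6|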